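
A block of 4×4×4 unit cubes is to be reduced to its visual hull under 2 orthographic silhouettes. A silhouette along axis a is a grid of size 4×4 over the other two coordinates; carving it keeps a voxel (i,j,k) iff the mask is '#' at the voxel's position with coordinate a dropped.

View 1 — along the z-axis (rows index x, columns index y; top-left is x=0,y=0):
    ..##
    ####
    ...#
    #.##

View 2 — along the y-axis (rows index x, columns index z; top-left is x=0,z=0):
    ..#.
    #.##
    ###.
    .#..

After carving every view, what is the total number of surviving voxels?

20 voxels

initial block: 4^3 = 64
carve view 1 (along z, XY-mask fill 10/16): 40 voxels remain
carve view 2 (along y, XZ-mask fill 8/16): 20 voxels remain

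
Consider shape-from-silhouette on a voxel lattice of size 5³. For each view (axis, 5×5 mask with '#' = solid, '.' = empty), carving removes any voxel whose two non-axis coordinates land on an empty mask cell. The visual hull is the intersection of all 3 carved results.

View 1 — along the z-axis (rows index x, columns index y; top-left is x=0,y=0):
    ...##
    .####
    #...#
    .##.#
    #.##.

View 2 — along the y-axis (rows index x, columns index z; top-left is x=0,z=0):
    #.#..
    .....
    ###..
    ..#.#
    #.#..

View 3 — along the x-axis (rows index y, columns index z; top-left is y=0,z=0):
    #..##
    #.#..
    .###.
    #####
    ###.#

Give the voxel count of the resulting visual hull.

initial block: 5^3 = 125
  1. axis=2 (XY plane), |mask|=14  ⇒  voxels=70
  2. axis=1 (XZ plane), |mask|=9  ⇒  voxels=22
  3. axis=0 (YZ plane), |mask|=17  ⇒  voxels=16

voxel count = 16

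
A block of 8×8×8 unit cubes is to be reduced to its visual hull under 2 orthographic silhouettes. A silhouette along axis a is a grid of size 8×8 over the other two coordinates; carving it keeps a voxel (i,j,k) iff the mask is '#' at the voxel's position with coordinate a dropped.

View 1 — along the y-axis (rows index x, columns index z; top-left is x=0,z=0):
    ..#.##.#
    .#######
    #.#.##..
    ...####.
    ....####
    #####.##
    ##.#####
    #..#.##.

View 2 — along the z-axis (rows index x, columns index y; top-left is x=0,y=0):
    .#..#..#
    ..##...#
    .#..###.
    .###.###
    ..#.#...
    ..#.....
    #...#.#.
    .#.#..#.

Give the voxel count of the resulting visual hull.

initial block: 8^3 = 512
[1] y-view keeps 41 columns → grid now 328
[2] z-view keeps 25 columns → grid now 121

voxel count = 121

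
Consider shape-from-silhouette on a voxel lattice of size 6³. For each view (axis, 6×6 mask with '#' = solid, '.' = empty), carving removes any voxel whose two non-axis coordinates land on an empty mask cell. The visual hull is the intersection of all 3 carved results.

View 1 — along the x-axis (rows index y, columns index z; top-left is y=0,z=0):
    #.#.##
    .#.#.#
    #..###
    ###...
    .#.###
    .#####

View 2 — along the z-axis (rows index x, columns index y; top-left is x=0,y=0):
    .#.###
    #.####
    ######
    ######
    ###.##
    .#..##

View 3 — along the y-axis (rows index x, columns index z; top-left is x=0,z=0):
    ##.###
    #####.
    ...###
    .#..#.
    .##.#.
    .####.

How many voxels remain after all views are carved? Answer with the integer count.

|visual hull| = 68

initial block: 6^3 = 216
step 1: project along x, AND mask (23/36) → |grid| = 138
step 2: project along z, AND mask (29/36) → |grid| = 113
step 3: project along y, AND mask (22/36) → |grid| = 68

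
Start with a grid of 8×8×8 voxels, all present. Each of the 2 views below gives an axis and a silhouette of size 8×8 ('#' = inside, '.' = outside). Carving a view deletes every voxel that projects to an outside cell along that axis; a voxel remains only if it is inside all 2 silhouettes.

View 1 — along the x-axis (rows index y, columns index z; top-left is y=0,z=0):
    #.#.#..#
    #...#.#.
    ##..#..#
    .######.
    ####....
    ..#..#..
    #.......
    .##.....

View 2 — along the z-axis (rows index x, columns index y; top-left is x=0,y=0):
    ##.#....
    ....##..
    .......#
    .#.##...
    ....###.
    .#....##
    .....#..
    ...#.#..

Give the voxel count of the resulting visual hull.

57 voxels

start: 8×8×8 = 512 voxels
[1] x-view keeps 26 columns → grid now 208
[2] z-view keeps 18 columns → grid now 57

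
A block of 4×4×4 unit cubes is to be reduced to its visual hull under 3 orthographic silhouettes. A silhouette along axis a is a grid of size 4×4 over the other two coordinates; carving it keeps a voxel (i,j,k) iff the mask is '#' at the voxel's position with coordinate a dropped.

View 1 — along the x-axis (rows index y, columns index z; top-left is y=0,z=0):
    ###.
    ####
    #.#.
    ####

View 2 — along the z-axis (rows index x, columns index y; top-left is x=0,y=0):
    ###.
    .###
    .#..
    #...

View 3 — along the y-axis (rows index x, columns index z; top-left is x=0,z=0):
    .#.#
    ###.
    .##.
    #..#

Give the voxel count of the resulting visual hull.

remaining voxels: 14

start: 4×4×4 = 64 voxels
step 1: project along x, AND mask (13/16) → |grid| = 52
step 2: project along z, AND mask (8/16) → |grid| = 26
step 3: project along y, AND mask (9/16) → |grid| = 14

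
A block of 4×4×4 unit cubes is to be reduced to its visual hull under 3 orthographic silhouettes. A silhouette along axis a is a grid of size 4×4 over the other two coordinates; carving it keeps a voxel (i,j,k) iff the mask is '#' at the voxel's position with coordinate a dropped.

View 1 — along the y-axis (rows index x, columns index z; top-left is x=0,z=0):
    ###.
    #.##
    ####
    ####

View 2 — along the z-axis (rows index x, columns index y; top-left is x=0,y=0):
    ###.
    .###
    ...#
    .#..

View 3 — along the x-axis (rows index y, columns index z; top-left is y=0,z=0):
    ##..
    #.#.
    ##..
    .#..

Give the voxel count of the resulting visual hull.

full grid |V| = 64
  1. axis=1 (XZ plane), |mask|=14  ⇒  voxels=56
  2. axis=2 (XY plane), |mask|=8  ⇒  voxels=26
  3. axis=0 (YZ plane), |mask|=7  ⇒  voxels=12

12 voxels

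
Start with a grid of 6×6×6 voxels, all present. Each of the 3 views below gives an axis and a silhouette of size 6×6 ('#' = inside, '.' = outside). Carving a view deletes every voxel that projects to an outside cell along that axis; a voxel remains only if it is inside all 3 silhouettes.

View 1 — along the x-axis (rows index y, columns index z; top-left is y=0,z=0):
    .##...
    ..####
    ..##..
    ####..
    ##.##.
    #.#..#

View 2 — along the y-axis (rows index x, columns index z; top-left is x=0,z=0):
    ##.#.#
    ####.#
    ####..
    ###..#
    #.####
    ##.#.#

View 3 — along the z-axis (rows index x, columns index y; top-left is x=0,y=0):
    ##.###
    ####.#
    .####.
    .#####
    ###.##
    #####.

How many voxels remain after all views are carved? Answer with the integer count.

start: 6×6×6 = 216 voxels
after view 1 [x-axis, 19 of 36 cells solid] → remaining = 114
after view 2 [y-axis, 26 of 36 cells solid] → remaining = 85
after view 3 [z-axis, 29 of 36 cells solid] → remaining = 70

|visual hull| = 70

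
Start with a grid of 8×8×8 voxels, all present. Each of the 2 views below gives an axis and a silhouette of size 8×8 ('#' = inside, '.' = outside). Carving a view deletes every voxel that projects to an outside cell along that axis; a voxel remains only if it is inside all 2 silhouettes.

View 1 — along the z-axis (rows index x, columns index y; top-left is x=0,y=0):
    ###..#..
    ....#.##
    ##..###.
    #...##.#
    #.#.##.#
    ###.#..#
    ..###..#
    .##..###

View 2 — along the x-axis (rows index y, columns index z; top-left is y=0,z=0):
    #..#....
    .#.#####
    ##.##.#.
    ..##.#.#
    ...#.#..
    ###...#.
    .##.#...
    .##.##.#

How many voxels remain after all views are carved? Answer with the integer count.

134 voxels

full grid |V| = 512
after view 1 [z-axis, 35 of 64 cells solid] → remaining = 280
after view 2 [x-axis, 31 of 64 cells solid] → remaining = 134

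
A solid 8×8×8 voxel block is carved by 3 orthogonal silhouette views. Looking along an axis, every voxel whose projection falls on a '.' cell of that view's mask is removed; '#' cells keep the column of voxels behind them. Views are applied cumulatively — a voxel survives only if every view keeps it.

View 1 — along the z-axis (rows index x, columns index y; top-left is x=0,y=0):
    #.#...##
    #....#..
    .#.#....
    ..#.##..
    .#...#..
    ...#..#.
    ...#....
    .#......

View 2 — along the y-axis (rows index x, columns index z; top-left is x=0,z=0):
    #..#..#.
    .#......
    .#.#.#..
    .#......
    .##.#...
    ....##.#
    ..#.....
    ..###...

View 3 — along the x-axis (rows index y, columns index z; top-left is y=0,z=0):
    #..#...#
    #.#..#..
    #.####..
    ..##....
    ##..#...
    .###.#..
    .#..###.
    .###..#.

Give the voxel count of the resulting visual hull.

remaining voxels: 19

initial block: 8^3 = 512
[1] z-view keeps 17 columns → grid now 136
[2] y-view keeps 18 columns → grid now 39
[3] x-view keeps 28 columns → grid now 19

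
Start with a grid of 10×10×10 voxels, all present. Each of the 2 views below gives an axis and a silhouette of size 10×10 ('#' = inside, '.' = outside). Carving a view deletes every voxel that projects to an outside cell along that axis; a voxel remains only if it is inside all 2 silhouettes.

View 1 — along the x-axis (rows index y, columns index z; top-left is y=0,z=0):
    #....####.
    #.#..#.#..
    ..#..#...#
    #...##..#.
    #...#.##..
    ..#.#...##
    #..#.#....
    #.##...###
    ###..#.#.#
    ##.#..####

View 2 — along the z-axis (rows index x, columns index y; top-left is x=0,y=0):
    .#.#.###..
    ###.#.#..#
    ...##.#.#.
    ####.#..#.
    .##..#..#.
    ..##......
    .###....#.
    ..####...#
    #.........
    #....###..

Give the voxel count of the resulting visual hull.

remaining voxels: 176

start: 10×10×10 = 1000 voxels
carve view 1 (along x, YZ-mask fill 46/100): 460 voxels remain
carve view 2 (along z, XY-mask fill 41/100): 176 voxels remain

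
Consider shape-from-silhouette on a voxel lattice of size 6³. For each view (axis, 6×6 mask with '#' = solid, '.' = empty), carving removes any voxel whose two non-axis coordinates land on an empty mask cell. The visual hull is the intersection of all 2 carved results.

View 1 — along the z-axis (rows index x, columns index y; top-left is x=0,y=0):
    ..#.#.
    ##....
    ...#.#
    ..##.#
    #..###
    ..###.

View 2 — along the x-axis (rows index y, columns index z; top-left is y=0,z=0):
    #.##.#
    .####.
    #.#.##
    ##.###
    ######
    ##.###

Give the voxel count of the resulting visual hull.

full grid |V| = 216
carve view 1 (along z, XY-mask fill 16/36): 96 voxels remain
carve view 2 (along x, YZ-mask fill 28/36): 77 voxels remain

|visual hull| = 77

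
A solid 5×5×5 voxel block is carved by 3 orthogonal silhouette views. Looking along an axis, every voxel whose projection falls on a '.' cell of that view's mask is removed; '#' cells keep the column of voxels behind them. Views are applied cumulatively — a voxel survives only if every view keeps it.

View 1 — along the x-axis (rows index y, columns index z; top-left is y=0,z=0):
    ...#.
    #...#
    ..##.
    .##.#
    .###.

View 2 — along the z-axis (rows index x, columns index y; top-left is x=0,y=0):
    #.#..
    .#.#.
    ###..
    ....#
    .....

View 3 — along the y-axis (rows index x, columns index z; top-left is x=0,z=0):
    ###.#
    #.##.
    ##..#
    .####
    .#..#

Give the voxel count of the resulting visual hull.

start: 5×5×5 = 125 voxels
after view 1 [x-axis, 11 of 25 cells solid] → remaining = 55
after view 2 [z-axis, 8 of 25 cells solid] → remaining = 16
after view 3 [y-axis, 16 of 25 cells solid] → remaining = 8

|visual hull| = 8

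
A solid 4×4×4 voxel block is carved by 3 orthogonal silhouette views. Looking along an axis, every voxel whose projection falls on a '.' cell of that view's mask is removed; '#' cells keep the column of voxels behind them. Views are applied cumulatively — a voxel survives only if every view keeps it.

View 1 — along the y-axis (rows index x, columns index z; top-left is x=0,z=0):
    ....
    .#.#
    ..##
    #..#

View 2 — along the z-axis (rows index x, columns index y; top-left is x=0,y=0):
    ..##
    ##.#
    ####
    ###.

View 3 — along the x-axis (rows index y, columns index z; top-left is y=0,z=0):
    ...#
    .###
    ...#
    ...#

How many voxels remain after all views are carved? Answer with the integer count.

12 voxels

start: 4×4×4 = 64 voxels
step 1: project along y, AND mask (6/16) → |grid| = 24
step 2: project along z, AND mask (12/16) → |grid| = 20
step 3: project along x, AND mask (6/16) → |grid| = 12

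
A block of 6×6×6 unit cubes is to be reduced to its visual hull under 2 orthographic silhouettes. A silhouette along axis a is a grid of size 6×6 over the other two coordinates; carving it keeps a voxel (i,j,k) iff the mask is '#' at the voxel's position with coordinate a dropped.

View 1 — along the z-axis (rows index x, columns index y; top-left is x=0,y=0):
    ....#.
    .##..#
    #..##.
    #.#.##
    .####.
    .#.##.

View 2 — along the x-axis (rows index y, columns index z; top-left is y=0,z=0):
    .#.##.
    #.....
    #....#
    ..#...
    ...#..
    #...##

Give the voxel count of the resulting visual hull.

remaining voxels: 29

initial block: 6^3 = 216
step 1: project along z, AND mask (18/36) → |grid| = 108
step 2: project along x, AND mask (11/36) → |grid| = 29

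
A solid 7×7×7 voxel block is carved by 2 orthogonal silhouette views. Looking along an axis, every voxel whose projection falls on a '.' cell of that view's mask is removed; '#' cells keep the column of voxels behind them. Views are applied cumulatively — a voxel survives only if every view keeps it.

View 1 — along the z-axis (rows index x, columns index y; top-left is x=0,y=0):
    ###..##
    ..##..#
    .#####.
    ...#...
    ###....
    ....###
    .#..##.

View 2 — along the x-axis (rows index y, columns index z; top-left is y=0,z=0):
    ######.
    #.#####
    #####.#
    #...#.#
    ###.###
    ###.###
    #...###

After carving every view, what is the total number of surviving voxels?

123 voxels

initial block: 7^3 = 343
[1] z-view keeps 23 columns → grid now 161
[2] x-view keeps 37 columns → grid now 123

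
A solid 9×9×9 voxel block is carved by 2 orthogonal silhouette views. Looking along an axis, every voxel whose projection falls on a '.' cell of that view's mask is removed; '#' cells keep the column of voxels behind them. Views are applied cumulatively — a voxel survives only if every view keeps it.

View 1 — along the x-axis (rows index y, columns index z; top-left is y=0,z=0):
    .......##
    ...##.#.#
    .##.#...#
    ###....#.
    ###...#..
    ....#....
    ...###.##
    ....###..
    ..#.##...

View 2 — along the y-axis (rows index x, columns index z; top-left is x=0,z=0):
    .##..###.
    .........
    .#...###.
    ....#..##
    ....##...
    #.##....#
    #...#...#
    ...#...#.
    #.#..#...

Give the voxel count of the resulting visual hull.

full grid |V| = 729
[1] x-view keeps 30 columns → grid now 270
[2] y-view keeps 26 columns → grid now 88

remaining voxels: 88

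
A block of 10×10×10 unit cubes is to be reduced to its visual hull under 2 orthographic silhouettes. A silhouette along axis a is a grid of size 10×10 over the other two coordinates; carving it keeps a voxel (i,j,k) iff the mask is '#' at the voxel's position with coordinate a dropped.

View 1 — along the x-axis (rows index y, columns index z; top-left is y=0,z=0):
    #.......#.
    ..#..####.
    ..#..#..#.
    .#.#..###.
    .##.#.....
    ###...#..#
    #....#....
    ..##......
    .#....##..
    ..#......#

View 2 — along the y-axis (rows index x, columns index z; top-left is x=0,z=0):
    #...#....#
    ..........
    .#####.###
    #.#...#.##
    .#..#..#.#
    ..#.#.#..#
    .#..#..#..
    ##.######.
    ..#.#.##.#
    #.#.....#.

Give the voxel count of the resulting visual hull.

full grid |V| = 1000
after view 1 [x-axis, 32 of 100 cells solid] → remaining = 320
after view 2 [y-axis, 43 of 100 cells solid] → remaining = 134

|visual hull| = 134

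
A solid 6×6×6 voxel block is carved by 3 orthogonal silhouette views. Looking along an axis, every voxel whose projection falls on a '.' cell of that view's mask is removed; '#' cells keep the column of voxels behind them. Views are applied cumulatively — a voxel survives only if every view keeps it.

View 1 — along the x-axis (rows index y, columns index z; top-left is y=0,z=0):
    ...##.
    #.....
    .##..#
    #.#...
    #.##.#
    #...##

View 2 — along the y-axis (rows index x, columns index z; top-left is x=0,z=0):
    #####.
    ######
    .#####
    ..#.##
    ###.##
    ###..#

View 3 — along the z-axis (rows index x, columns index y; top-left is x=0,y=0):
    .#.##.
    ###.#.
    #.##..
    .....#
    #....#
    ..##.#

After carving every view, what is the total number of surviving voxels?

before carving: 216 voxels (6×6×6)
  1. axis=0 (YZ plane), |mask|=15  ⇒  voxels=90
  2. axis=1 (XZ plane), |mask|=28  ⇒  voxels=70
  3. axis=2 (XY plane), |mask|=16  ⇒  voxels=35

remaining voxels: 35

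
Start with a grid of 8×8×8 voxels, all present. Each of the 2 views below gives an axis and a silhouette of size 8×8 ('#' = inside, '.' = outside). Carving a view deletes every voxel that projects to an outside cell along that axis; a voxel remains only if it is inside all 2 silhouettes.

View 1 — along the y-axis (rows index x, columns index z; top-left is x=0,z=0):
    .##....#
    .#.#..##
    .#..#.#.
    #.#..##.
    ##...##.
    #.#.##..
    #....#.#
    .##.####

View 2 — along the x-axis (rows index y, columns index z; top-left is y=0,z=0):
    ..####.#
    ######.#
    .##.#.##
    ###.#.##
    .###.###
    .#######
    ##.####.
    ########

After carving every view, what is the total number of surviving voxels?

remaining voxels: 194

before carving: 512 voxels (8×8×8)
  1. axis=1 (XZ plane), |mask|=31  ⇒  voxels=248
  2. axis=0 (YZ plane), |mask|=50  ⇒  voxels=194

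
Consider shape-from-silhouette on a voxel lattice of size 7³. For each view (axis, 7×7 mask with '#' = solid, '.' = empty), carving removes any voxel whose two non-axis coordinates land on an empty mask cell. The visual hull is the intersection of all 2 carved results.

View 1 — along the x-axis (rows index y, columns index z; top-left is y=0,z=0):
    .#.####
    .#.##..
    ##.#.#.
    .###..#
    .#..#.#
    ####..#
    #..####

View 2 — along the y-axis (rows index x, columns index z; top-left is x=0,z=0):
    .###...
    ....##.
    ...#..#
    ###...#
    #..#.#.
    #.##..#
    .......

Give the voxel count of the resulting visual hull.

remaining voxels: 76

initial block: 7^3 = 343
after view 1 [x-axis, 29 of 49 cells solid] → remaining = 203
after view 2 [y-axis, 18 of 49 cells solid] → remaining = 76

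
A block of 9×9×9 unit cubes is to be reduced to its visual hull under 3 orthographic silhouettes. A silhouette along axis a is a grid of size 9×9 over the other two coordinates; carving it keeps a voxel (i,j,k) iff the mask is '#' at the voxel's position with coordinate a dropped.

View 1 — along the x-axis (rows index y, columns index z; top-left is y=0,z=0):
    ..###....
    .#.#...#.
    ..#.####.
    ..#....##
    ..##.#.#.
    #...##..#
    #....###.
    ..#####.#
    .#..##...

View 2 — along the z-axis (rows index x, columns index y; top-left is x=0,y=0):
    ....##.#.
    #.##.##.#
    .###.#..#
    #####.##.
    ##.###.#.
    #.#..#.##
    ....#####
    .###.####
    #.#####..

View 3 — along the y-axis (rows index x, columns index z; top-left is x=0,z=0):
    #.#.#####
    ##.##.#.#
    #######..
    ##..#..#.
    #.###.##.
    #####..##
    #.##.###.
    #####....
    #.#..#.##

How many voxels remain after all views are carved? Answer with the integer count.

initial block: 9^3 = 729
carve view 1 (along x, YZ-mask fill 35/81): 315 voxels remain
carve view 2 (along z, XY-mask fill 50/81): 198 voxels remain
carve view 3 (along y, XZ-mask fill 53/81): 122 voxels remain

122 voxels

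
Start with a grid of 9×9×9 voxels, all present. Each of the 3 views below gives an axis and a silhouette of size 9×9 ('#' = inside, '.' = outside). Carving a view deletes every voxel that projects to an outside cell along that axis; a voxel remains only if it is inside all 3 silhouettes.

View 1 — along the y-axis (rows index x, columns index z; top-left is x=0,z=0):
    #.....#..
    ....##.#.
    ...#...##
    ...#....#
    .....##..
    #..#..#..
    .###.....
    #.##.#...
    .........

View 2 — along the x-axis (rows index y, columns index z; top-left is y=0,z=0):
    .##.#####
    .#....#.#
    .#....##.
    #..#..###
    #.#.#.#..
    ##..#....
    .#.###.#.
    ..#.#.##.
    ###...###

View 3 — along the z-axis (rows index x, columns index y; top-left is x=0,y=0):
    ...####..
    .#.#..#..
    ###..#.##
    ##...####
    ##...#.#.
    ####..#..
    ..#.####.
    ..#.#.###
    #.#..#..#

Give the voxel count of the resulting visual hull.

voxel count = 44

full grid |V| = 729
step 1: project along y, AND mask (22/81) → |grid| = 198
step 2: project along x, AND mask (40/81) → |grid| = 88
step 3: project along z, AND mask (42/81) → |grid| = 44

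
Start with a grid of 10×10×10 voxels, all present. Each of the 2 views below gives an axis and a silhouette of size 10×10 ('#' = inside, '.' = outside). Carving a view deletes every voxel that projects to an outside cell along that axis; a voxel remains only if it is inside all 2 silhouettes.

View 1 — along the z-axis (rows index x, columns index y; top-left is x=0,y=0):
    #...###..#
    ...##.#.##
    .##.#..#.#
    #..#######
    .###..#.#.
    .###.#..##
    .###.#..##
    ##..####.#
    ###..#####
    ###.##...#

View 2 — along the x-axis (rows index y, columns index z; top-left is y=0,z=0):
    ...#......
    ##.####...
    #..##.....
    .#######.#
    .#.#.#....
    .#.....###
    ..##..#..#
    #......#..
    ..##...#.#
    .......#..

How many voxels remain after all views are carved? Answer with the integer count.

start: 10×10×10 = 1000 voxels
carve view 1 (along z, XY-mask fill 61/100): 610 voxels remain
carve view 2 (along x, YZ-mask fill 36/100): 216 voxels remain

voxel count = 216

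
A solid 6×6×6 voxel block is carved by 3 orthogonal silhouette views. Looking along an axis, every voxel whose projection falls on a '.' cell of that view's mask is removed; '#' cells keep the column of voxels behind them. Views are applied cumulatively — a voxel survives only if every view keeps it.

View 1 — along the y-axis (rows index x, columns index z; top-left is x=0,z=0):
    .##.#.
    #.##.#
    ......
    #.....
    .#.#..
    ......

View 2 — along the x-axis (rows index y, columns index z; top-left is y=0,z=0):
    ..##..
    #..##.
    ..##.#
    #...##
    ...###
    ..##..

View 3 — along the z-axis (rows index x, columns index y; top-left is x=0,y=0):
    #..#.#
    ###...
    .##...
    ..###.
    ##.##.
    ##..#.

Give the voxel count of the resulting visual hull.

14 voxels

start: 6×6×6 = 216 voxels
V1 y: intersect with XZ mask (10 set) -- 60 left
V2 x: intersect with YZ mask (16 set) -- 26 left
V3 z: intersect with XY mask (18 set) -- 14 left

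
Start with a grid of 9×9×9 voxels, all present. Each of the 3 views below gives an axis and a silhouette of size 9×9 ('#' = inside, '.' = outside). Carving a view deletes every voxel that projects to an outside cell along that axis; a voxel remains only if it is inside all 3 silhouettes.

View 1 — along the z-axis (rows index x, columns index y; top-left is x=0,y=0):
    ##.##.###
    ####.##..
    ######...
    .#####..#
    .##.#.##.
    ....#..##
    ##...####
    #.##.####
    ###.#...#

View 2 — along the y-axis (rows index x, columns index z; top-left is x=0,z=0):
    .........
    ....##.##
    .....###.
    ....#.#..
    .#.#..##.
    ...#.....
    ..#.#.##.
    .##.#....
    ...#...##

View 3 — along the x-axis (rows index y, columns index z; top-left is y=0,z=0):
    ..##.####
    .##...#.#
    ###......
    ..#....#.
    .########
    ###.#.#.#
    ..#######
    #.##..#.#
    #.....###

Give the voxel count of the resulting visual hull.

voxel count = 75

before carving: 729 voxels (9×9×9)
  1. axis=2 (XY plane), |mask|=51  ⇒  voxels=459
  2. axis=1 (XZ plane), |mask|=24  ⇒  voxels=137
  3. axis=0 (YZ plane), |mask|=45  ⇒  voxels=75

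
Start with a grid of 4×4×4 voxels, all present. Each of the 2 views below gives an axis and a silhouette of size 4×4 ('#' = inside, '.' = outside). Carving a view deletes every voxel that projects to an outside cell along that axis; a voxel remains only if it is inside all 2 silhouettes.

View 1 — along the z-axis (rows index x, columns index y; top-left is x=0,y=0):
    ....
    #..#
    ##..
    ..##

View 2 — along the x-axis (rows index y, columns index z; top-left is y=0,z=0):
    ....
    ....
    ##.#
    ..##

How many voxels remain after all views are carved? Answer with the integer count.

start: 4×4×4 = 64 voxels
carve view 1 (along z, XY-mask fill 6/16): 24 voxels remain
carve view 2 (along x, YZ-mask fill 5/16): 7 voxels remain

|visual hull| = 7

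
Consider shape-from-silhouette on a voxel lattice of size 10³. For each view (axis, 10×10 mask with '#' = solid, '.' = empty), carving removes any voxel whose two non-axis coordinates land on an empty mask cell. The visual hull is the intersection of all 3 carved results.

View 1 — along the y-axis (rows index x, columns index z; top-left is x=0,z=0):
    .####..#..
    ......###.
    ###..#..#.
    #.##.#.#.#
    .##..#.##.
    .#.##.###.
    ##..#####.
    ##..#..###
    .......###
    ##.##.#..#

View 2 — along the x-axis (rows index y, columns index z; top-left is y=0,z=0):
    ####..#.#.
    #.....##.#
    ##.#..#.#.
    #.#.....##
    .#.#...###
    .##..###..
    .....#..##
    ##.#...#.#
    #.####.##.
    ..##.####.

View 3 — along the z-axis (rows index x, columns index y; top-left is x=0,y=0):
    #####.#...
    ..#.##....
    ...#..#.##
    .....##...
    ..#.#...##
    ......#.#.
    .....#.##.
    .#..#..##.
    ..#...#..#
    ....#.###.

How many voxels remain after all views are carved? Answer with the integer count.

remaining voxels: 94

start: 10×10×10 = 1000 voxels
V1 y: intersect with XZ mask (52 set) -- 520 left
V2 x: intersect with YZ mask (50 set) -- 267 left
V3 z: intersect with XY mask (35 set) -- 94 left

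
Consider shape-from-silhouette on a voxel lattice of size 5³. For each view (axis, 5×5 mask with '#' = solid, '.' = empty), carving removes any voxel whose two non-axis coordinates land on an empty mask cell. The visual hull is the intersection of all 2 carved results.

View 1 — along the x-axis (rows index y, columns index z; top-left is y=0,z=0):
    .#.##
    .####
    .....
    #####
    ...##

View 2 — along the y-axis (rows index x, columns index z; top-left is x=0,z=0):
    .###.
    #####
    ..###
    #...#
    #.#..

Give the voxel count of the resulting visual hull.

before carving: 125 voxels (5×5×5)
step 1: project along x, AND mask (14/25) → |grid| = 70
step 2: project along y, AND mask (15/25) → |grid| = 41

41 voxels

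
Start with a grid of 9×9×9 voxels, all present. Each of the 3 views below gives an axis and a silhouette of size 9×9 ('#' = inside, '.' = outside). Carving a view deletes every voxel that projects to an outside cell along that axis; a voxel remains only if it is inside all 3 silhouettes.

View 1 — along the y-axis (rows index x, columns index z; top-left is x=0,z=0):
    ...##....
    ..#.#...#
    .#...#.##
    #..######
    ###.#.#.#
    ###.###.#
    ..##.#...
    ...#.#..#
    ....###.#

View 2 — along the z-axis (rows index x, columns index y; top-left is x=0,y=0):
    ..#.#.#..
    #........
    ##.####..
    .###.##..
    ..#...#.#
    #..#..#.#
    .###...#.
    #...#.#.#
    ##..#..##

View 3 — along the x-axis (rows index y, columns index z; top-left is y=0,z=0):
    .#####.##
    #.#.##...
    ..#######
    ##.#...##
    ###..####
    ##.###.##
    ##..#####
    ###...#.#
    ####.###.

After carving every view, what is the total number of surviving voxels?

111 voxels

full grid |V| = 729
  1. axis=1 (XZ plane), |mask|=39  ⇒  voxels=351
  2. axis=2 (XY plane), |mask|=35  ⇒  voxels=158
  3. axis=0 (YZ plane), |mask|=56  ⇒  voxels=111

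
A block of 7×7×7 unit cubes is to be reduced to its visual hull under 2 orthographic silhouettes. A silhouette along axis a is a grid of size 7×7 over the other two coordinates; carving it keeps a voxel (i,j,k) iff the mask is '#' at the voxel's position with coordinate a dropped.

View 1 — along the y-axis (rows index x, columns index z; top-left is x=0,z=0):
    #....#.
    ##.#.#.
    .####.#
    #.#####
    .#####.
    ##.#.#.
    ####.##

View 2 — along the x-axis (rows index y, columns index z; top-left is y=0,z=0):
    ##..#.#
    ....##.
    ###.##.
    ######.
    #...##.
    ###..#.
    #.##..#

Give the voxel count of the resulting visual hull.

voxel count = 129

initial block: 7^3 = 343
V1 y: intersect with XZ mask (32 set) -- 224 left
V2 x: intersect with YZ mask (28 set) -- 129 left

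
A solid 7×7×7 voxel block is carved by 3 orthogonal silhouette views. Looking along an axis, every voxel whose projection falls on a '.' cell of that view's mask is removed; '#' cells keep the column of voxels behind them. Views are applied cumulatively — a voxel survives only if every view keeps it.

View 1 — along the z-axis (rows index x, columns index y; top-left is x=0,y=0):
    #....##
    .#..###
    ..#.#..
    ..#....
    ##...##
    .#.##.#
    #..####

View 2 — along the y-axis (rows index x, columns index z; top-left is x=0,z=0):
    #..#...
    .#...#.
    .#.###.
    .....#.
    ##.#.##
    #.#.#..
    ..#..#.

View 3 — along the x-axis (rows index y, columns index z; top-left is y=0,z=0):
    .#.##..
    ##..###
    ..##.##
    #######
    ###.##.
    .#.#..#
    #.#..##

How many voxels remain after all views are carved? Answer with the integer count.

remaining voxels: 43

initial block: 7^3 = 343
  1. axis=2 (XY plane), |mask|=23  ⇒  voxels=161
  2. axis=1 (XZ plane), |mask|=19  ⇒  voxels=65
  3. axis=0 (YZ plane), |mask|=31  ⇒  voxels=43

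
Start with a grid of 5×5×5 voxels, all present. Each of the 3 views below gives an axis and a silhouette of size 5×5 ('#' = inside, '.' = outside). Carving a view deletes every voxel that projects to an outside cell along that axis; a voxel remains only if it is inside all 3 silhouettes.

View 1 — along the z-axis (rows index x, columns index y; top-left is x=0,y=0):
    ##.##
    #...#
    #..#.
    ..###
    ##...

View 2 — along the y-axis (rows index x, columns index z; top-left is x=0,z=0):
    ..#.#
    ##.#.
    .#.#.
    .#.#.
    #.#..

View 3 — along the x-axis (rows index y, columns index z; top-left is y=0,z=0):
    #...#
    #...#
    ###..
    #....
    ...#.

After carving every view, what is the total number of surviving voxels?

voxel count = 8

full grid |V| = 125
[1] z-view keeps 13 columns → grid now 65
[2] y-view keeps 11 columns → grid now 28
[3] x-view keeps 9 columns → grid now 8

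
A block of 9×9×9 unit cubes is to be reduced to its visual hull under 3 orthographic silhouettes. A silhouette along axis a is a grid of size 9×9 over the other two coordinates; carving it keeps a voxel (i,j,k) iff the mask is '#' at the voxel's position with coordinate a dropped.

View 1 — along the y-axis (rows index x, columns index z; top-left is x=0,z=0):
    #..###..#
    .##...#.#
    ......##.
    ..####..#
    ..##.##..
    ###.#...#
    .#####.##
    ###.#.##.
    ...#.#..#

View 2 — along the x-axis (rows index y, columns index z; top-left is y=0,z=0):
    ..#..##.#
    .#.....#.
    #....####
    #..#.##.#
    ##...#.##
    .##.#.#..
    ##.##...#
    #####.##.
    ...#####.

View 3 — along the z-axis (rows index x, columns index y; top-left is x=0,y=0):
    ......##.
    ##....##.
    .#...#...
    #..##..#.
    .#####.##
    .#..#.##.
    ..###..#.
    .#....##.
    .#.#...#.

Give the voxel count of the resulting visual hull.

85 voxels

initial block: 9^3 = 729
step 1: project along y, AND mask (41/81) → |grid| = 369
step 2: project along x, AND mask (42/81) → |grid| = 187
step 3: project along z, AND mask (33/81) → |grid| = 85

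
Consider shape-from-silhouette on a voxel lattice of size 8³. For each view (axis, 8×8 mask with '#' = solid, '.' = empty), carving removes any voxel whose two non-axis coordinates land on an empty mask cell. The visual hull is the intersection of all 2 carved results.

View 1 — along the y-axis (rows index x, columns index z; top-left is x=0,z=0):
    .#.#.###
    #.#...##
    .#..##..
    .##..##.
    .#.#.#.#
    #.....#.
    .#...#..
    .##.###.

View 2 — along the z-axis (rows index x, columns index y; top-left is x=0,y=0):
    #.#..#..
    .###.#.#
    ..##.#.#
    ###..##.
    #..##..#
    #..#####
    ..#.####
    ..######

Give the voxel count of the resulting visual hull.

start: 8×8×8 = 512 voxels
carve view 1 (along y, XZ-mask fill 29/64): 232 voxels remain
carve view 2 (along z, XY-mask fill 38/64): 135 voxels remain

135 voxels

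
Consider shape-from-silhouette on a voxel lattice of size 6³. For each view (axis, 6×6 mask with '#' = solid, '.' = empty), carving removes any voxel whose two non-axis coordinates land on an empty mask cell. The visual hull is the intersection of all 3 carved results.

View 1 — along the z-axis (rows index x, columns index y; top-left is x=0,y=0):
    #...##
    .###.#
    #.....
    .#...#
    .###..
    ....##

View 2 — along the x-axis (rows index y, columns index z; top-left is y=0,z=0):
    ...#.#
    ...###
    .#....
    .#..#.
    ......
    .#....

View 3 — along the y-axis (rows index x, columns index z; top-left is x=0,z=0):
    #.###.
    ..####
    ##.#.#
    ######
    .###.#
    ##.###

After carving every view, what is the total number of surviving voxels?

voxel count = 16

before carving: 216 voxels (6×6×6)
step 1: project along z, AND mask (15/36) → |grid| = 90
step 2: project along x, AND mask (9/36) → |grid| = 23
step 3: project along y, AND mask (27/36) → |grid| = 16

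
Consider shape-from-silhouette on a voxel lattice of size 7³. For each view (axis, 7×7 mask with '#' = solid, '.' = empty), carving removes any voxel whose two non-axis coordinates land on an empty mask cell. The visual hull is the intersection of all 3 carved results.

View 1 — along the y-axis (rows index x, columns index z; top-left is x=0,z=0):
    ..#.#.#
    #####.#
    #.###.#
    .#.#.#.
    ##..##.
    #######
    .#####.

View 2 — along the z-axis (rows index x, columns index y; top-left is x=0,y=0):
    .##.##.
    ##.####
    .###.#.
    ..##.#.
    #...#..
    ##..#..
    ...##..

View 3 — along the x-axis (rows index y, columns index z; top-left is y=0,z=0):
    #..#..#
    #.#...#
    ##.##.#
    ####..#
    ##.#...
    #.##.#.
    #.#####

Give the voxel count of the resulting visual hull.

start: 7×7×7 = 343 voxels
[1] y-view keeps 33 columns → grid now 231
[2] z-view keeps 24 columns → grid now 116
[3] x-view keeps 29 columns → grid now 64

voxel count = 64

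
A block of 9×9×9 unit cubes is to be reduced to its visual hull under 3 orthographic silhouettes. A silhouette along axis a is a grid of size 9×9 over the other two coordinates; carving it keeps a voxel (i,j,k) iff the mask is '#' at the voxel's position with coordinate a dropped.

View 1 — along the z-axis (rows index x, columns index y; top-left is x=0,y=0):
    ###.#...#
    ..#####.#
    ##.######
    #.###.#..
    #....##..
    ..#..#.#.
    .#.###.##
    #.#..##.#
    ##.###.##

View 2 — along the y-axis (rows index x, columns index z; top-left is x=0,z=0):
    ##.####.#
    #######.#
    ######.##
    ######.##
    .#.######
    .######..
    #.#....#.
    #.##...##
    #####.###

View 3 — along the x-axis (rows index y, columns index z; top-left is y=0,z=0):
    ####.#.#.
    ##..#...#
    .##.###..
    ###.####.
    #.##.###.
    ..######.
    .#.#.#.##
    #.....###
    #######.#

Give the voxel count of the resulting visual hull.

voxel count = 212

full grid |V| = 729
  1. axis=2 (XY plane), |mask|=48  ⇒  voxels=432
  2. axis=1 (XZ plane), |mask|=60  ⇒  voxels=325
  3. axis=0 (YZ plane), |mask|=51  ⇒  voxels=212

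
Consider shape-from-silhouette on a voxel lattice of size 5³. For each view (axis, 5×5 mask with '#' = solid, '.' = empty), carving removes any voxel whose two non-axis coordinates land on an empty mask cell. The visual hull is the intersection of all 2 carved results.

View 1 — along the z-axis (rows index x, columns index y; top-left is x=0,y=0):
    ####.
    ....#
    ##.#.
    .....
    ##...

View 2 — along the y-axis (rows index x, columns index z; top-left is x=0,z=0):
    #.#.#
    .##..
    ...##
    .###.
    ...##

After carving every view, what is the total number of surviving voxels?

before carving: 125 voxels (5×5×5)
after view 1 [z-axis, 10 of 25 cells solid] → remaining = 50
after view 2 [y-axis, 12 of 25 cells solid] → remaining = 24

voxel count = 24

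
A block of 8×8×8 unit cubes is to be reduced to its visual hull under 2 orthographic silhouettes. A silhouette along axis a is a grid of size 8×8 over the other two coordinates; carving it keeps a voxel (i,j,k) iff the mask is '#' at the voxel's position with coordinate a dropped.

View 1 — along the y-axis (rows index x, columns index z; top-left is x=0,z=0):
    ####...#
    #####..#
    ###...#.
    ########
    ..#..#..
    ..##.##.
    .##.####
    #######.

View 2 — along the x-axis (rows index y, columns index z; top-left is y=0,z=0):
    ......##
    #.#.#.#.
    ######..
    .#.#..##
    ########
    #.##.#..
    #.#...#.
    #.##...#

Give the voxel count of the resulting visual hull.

start: 8×8×8 = 512 voxels
  1. axis=1 (XZ plane), |mask|=42  ⇒  voxels=336
  2. axis=0 (YZ plane), |mask|=35  ⇒  voxels=189

remaining voxels: 189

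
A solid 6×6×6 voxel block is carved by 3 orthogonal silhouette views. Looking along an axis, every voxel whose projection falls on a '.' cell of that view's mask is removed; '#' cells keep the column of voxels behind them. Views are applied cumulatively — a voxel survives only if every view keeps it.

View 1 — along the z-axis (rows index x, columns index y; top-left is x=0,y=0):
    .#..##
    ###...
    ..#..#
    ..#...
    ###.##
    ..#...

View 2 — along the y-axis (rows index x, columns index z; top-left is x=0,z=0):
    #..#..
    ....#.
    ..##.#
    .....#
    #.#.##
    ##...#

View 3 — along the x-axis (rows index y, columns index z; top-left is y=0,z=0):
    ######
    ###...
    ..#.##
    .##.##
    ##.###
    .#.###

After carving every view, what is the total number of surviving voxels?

|visual hull| = 26

before carving: 216 voxels (6×6×6)
[1] z-view keeps 15 columns → grid now 90
[2] y-view keeps 14 columns → grid now 39
[3] x-view keeps 25 columns → grid now 26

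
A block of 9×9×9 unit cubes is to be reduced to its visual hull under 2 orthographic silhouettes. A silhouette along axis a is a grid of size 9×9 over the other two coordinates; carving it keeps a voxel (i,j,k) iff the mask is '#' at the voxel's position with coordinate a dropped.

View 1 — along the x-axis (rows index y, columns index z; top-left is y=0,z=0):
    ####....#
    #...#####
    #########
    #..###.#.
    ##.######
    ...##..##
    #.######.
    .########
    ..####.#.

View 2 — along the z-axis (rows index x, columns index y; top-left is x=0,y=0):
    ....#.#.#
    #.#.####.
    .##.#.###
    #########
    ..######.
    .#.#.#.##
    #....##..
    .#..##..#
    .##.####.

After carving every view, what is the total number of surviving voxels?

remaining voxels: 311

full grid |V| = 729
V1 x: intersect with YZ mask (57 set) -- 513 left
V2 z: intersect with XY mask (48 set) -- 311 left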